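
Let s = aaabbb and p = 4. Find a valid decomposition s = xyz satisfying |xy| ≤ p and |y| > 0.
x = '', y = 'aaab', z = 'bb'

For s = aaabbb and p = 4, one valid decomposition is:
- x = '' (length 0)
- y = 'aaab' (length 4)
- z = 'bb' (length 2)

Verification:
- xyz = '' + 'aaab' + 'bb' = aaabbb ✓
- |xy| = 4 ≤ 4 ✓
- |y| = 4 > 0 ✓

All pumping lemma constraints are satisfied.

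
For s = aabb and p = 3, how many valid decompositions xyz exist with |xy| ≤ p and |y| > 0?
6

For s = 'aabb' with pumping length p = 3:

Constraints: |xy| ≤ 3, |y| > 0

Valid decompositions (|xy| ≤ p, |y| ≥ 1):
  • x='', y='a', z='abb'
  • x='a', y='a', z='bb'
  • x='', y='aa', z='bb'
  • x='aa', y='b', z='b'
  • x='a', y='ab', z='b'
  • x='', y='aab', z='b'

Total count: 6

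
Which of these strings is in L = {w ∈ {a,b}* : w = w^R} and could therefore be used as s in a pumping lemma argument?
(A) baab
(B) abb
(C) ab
(A) baab

The pumping lemma is applied to a string s that lies in L, so first check membership of each option:
- (A) baab reversed is baab, the same string, so it is a palindrome and is in L ✓
- (B) abb reversed is bba ≠ abb, so it is not a palindrome and is not in L ✗
- (C) ab reversed is ba ≠ ab, so it is not a palindrome and is not in L ✗

Only (A) baab is in L, so it is the only candidate that could play the role of s.
(In a complete proof one picks s in terms of the pumping length p so that |s| ≥ p is guaranteed; a fixed string like baab illustrates the shape of such an s.)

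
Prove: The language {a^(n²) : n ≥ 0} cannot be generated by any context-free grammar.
Assume for contradiction that L is context-free, and let p ≥ 1 be the pumping length given by the pumping lemma for CFLs.
Choose s = a^(p²). Then s ∈ L and |s| = p² ≥ p.
By the CFL pumping lemma, s = uvxyz for some u, v, x, y, z with |vxy| ≤ p, |vy| ≥ 1, and uv^i xy^i z ∈ L for every i ≥ 0.
All symbols are a's, so only lengths matter: let k = |vy|, with 1 ≤ k ≤ |vxy| ≤ p.

Take i = 2: |uv²xy²z| = p² + k, and p² < p² + k ≤ p² + p < (p + 1)².
So the length lies strictly between consecutive squares and is not a perfect square; uv²xy²z ∉ L.

This contradicts the CFL pumping lemma, which requires uv^i xy^i z ∈ L for all i ≥ 0.
Hence L = {a^(n²) : n ≥ 0} is not context-free. ∎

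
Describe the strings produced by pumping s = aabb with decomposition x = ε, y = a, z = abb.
{xy^i z : i ≥ 0} = {a^(i+1) b^2 : i ≥ 0} = {abb, aabb, aaabb, ...}

With x = ε, y = a, z = abb: Starting with aabb and pumping the first 'a' (z = abb keeps the second 'a'), we get strings with i+1 a's followed by 2 b's for i = 0, 1, 2, ...; note bb is not produced because z always contributes one a.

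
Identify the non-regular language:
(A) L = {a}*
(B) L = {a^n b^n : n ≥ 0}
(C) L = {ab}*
(B) {a^n b^n : n ≥ 0}

(B) L = {a^n b^n : n ≥ 0} is NOT regular.

The pumping lemma can be used to prove this:
After pumping, the number of a's and b's become unequal

The other languages are regular because they can be recognized by finite automata.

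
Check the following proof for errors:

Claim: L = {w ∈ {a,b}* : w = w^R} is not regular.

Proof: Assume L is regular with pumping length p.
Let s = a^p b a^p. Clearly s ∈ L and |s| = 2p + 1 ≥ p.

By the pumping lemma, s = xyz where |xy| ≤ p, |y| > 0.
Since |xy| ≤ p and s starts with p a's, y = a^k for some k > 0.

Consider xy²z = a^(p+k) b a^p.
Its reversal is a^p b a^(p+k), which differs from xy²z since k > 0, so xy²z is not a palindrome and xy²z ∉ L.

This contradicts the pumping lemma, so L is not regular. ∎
The proof is correct.

This proof is valid because:
1. s = a^p b a^p is in L and is chosen in terms of p, so |s| ≥ p holds for every p
2. The decomposition analysis is correct: |xy| ≤ p forces y to lie inside the leading a's
3. The contradiction is valid: a^(p+k) b a^p has more a's before the b than after it, so it is not a palindrome
4. The conclusion follows logically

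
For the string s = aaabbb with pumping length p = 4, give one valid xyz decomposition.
x = 'a', y = 'a', z = 'abbb'

For s = aaabbb and p = 4, one valid decomposition is:
- x = 'a' (length 1)
- y = 'a' (length 1)
- z = 'abbb' (length 4)

Verification:
- xyz = 'a' + 'a' + 'abbb' = aaabbb ✓
- |xy| = 2 ≤ 4 ✓
- |y| = 1 > 0 ✓

All pumping lemma constraints are satisfied.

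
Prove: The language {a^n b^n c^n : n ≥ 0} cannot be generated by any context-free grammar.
Assume for contradiction that L is context-free, and let p ≥ 1 be the pumping length given by the pumping lemma for CFLs.
Choose s = a^p b^p c^p. Then s ∈ L and |s| = 3p ≥ p.
By the CFL pumping lemma, s = uvxyz for some u, v, x, y, z with |vxy| ≤ p, |vy| ≥ 1, and uv^i xy^i z ∈ L for every i ≥ 0.

Because |vxy| ≤ p, the window vxy cannot contain both an a and a c: any substring of s containing both must include the entire block b^p plus at least one a and one c, so it has length ≥ p + 2 > p.
Hence at least one of the letters a, c does not occur in vy at all.

Take i = 0: the string uxz is obtained from s by deleting |vy| ≥ 1 symbols, so |uxz| = 3p − |vy| < 3p.
But the letter (a or c) that does not occur in vy still occurs exactly p times in uxz. Every string of L with exactly p copies of some letter is a^p b^p c^p, of length 3p. Since |uxz| < 3p, uxz ∉ L.

This contradicts the CFL pumping lemma, which requires uv^i xy^i z ∈ L for all i ≥ 0.
Hence L = {a^n b^n c^n : n ≥ 0} is not context-free. ∎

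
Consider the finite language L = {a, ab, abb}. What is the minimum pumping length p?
p = 4

For a finite language L, the pumping lemma holds vacuously if p > max|s| for s ∈ L.

The longest string in L = {a, ab, abb} has length 3.
If p = 4, then no string s ∈ L has |s| ≥ p, so the condition is vacuously true.

The minimum pumping length is p = 4.

Why no smaller p works: for any p ≤ 3, the longest string s ∈ L has |s| = 3 ≥ p, so it would
have to be pumpable; but pumping up (i = 2, 3, ...) produces ever longer strings, which cannot all lie in the
finite language L. So the pumping property fails for every p ≤ 3.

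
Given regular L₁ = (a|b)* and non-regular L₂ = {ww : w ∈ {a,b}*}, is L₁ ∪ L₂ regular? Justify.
Yes — L₁ ∪ L₂ is regular.

{ww} ⊆ (a|b)*, so L₁ ∪ L₂ = (a|b)*, which is regular.

Note that the bare facts "L₁ regular, L₂ non-regular" do not settle the question by themselves: the closure of regular languages under ∪, ∩, complement and difference applies only when BOTH operands are regular. With a non-regular operand the result can come out regular or non-regular depending on the specific languages, so one has to work out L₁ ∪ L₂ for this particular pair, as above.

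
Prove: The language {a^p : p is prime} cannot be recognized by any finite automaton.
Assume for contradiction that L is regular, and let p ≥ 1 be the pumping length given by the pumping lemma.
Choose a prime q with q ≥ p (one exists because there are infinitely many primes) and let s = a^q. Then s ∈ L and |s| = q ≥ p.
By the pumping lemma, s = xyz for some x, y, z with |xy| ≤ p, |y| ≥ 1, and xy^i z ∈ L for every i ≥ 0.
Here y = a^k for some k with 1 ≤ k ≤ p, and xy^i z = a^(q + (i − 1)k) for every i ≥ 0.

Take i = q + 1: |xy^(q+1) z| = q + qk = q(k + 1).
Both factors satisfy q ≥ 2 and k + 1 ≥ 2, so q(k + 1) is composite, and xy^(q+1) z ∉ L.

This contradicts the pumping lemma, which requires xy^i z ∈ L for all i ≥ 0.
Hence L = {a^p : p is prime} is not regular. ∎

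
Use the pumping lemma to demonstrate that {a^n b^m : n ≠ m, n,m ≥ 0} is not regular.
Assume for contradiction that L is regular, and let p ≥ 1 be the pumping length given by the pumping lemma.
Choose s = a^p b^(p + p!). Then s ∈ L because p ≠ p + p! (as p! ≥ 1), and |s| ≥ p.
By the pumping lemma, s = xyz for some x, y, z with |xy| ≤ p, |y| ≥ 1, and xy^i z ∈ L for every i ≥ 0.
Since |xy| ≤ p and the first p symbols of s are all a's, y = a^k for some k with 1 ≤ k ≤ p.
For every i ≥ 0, xy^i z = a^(p + (i − 1)k) b^(p + p!).

Because 1 ≤ k ≤ p, k divides p!. Let t = p!/k (a positive integer) and take i = t + 1.
Then the number of a's is p + tk = p + p!, which equals the number of b's.
So xy^(t+1) z = a^(p + p!) b^(p + p!) has equally many a's and b's and is NOT in L.

This contradicts the pumping lemma, which requires xy^i z ∈ L for all i ≥ 0.
Hence L = {a^n b^m : n ≠ m, n,m ≥ 0} is not regular. ∎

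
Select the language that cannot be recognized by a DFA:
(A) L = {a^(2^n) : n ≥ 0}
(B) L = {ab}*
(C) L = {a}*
(A) {a^(2^n) : n ≥ 0}

(A) L = {a^(2^n) : n ≥ 0} is NOT regular.

The pumping lemma can be used to prove this:
After pumping, length is no longer a power of 2

The other languages are regular because they can be recognized by finite automata.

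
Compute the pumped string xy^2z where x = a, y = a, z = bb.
aaabb

Given x = 'a', y = 'a', z = 'bb' and i = 2:

xy^2z = x + y·y·...·y (2 times) + z
       = 'a' + 'a'^2 + 'bb'
       = 'a' + 'aa' + 'bb'
       = 'aaabb'

The pumped string is 'aaabb' with length 5.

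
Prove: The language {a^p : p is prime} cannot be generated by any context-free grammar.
Assume for contradiction that L is context-free, and let p ≥ 1 be the pumping length given by the pumping lemma for CFLs.
Choose a prime q with q ≥ p and let s = a^q. Then s ∈ L and |s| = q ≥ p.
By the CFL pumping lemma, s = uvxyz for some u, v, x, y, z with |vxy| ≤ p, |vy| ≥ 1, and uv^i xy^i z ∈ L for every i ≥ 0.
All symbols are a's, so only lengths matter: let k = |vy|, with 1 ≤ k ≤ p. Then |uv^i xy^i z| = q + (i − 1)k.

Take i = q + 1: the length is q + qk = q(k + 1).
Both factors satisfy q ≥ 2 and k + 1 ≥ 2, so q(k + 1) is composite and uv^(q+1) xy^(q+1) z ∉ L.

This contradicts the CFL pumping lemma, which requires uv^i xy^i z ∈ L for all i ≥ 0.
Hence L = {a^p : p is prime} is not context-free. ∎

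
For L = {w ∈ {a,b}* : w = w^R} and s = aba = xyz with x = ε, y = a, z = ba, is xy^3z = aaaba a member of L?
No

xy³z = ε · aaa · ba = aaaba.
aaaba reversed is abaaa ≠ aaaba, so it is not a palindrome and is not in L.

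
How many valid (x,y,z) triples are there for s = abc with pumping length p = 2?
3

For s = 'abc' with pumping length p = 2:

Constraints: |xy| ≤ 2, |y| > 0

Valid decompositions (|xy| ≤ p, |y| ≥ 1):
  • x='', y='a', z='bc'
  • x='a', y='b', z='c'
  • x='', y='ab', z='c'

Total count: 3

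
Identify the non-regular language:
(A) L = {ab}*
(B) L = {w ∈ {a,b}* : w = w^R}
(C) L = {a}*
(B) {w ∈ {a,b}* : w = w^R}

(B) L = {w ∈ {a,b}* : w = w^R} is NOT regular.

The pumping lemma can be used to prove this:
After pumping, the string is no longer symmetric

The other languages are regular because they can be recognized by finite automata.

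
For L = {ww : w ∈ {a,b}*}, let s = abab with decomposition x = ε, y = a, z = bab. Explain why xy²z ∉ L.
xy²z = aabab ∉ L

Pumping with i = 2 replaces y = a by y² = aa:
- Original: s = xyz = abab; abab splits into halves ab · ab, which are equal, so it is in L (w = ab)
- Pumped: xy²z = ε · aa · bab = aabab
- aabab has odd length 5, so it cannot be written as ww and is not in L

The pumping lemma would require xy²z ∈ L, so this decomposition yields a contradiction.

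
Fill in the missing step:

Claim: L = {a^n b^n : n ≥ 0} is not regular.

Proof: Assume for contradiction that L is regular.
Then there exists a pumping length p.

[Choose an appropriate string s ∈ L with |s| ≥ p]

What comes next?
s = a^p b^p

This string is in L (has equal a's and b's) and has length 2p ≥ p.
Any decomposition xyz with |xy| ≤ p means y consists only of a's,
so pumping will unbalance the counts.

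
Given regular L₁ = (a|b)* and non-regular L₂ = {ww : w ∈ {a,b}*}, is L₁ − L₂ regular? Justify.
No — L₁ − L₂ is not regular.

L₁ − L₂ is the complement of {ww} within {a,b}*. If it were regular, its complement {ww} would be regular as well (regular languages are closed under complement) — contradiction. So L₁ − L₂ is not regular.

Note that the bare facts "L₁ regular, L₂ non-regular" do not settle the question by themselves: the closure of regular languages under ∪, ∩, complement and difference applies only when BOTH operands are regular. With a non-regular operand the result can come out regular or non-regular depending on the specific languages, so one has to work out L₁ − L₂ for this particular pair, as above.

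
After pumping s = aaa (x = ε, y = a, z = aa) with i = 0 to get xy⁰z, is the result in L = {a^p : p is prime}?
Yes

xy⁰z = ε · ε · aa = aa.
aa has length 2, which is prime, so it is in L.
(A single pumped string landing in L is not a contradiction by itself; a non-regularity proof needs some i for which xy^i z ∉ L, for every admissible decomposition.)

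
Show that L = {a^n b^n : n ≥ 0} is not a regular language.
Assume for contradiction that L is regular, and let p ≥ 1 be the pumping length given by the pumping lemma.
Choose s = a^p b^p. Then s ∈ L and |s| = 2p ≥ p.
By the pumping lemma, s = xyz for some x, y, z with |xy| ≤ p, |y| ≥ 1, and xy^i z ∈ L for every i ≥ 0.
Since |xy| ≤ p and the first p symbols of s are all a's, we must have y = a^k for some k with 1 ≤ k ≤ p.

Take i = 3: xy³z = a^(p + 2k) b^p.
This string has p + 2k a's but p b's, and p + 2k > p because k ≥ 1. So xy³z ∉ L.

This contradicts the pumping lemma, which requires xy^i z ∈ L for all i ≥ 0.
Hence L = {a^n b^n : n ≥ 0} is not regular. ∎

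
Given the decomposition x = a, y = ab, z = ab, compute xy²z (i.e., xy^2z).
aababab

Given x = 'a', y = 'ab', z = 'ab' and i = 2:

xy^2z = x + y·y·...·y (2 times) + z
       = 'a' + 'ab'^2 + 'ab'
       = 'a' + 'abab' + 'ab'
       = 'aababab'

The pumped string is 'aababab' with length 7.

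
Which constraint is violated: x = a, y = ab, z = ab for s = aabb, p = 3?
Violated: xyz = s

The decomposition x = a, y = ab, z = ab for s = aabb with p = 3
violates the constraint: xyz = s

xyz = 'a' + 'ab' + 'ab' = 'aabab' ≠ 'aabb' = s. The decomposition doesn't reconstruct s.

Pumping lemma constraints:
1. xyz = s (decomposition is valid)
2. |xy| ≤ p
3. |y| > 0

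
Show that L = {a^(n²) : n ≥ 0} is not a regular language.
Assume for contradiction that L is regular, and let p ≥ 1 be the pumping length given by the pumping lemma.
Choose s = a^(p²). Then s ∈ L and |s| = p² ≥ p.
By the pumping lemma, s = xyz for some x, y, z with |xy| ≤ p, |y| ≥ 1, and xy^i z ∈ L for every i ≥ 0.
Here y = a^k for some k with 1 ≤ k ≤ |xy| ≤ p.

Take i = 2: |xy²z| = p² + k.
Now p² < p² + k ≤ p² + p < p² + 2p + 1 = (p + 1)².
So |xy²z| lies strictly between the consecutive squares p² and (p + 1)², hence is not a perfect square, and xy²z ∉ L.

This contradicts the pumping lemma, which requires xy^i z ∈ L for all i ≥ 0.
Hence L = {a^(n²) : n ≥ 0} is not regular. ∎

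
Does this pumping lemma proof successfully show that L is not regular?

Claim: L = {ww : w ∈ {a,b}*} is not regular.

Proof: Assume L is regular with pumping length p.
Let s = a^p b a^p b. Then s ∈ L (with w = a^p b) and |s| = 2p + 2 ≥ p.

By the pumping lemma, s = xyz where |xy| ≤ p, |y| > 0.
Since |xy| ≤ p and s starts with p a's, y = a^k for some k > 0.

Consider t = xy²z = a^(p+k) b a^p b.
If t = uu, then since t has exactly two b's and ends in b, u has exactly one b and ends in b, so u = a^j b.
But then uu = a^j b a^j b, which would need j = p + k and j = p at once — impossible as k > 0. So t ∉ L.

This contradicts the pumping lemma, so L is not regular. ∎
The proof is correct.

This proof is valid because:
1. s = a^p b a^p b is in L and is chosen in terms of p, so |s| ≥ p holds for every p
2. The decomposition analysis is correct: |xy| ≤ p forces y to lie inside the leading a's
3. The contradiction is valid: the argument shows a^(p+k) b a^p b cannot be split into two equal halves
4. The conclusion follows logically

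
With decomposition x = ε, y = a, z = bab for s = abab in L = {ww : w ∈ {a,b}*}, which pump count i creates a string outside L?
i = 3

xy³z = ε · aaa · bab = aaabab; aaabab has length 6; its halves are aaa and bab, which differ, so it is not in L.
(Other choices also work, e.g. i = 0, 2; only i = 1 is guaranteed to stay in L since xy¹z = s.)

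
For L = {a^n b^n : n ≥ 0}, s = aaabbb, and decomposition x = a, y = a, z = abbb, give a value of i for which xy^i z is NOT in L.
i = 0

xy⁰z = a · ε · abbb = aabbb; aabbb has 2 a's and 3 b's; 2 ≠ 3, so it is not in L.
(Other choices also work, e.g. i = 2, 3; only i = 1 is guaranteed to stay in L since xy¹z = s.)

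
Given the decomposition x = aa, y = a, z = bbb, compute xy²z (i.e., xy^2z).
aaaabbb

Given x = 'aa', y = 'a', z = 'bbb' and i = 2:

xy^2z = x + y·y·...·y (2 times) + z
       = 'aa' + 'a'^2 + 'bbb'
       = 'aa' + 'aa' + 'bbb'
       = 'aaaabbb'

The pumped string is 'aaaabbb' with length 7.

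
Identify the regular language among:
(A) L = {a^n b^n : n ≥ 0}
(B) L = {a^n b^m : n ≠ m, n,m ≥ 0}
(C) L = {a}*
(C) {a}*

(C) L = {a}* is regular.

This can be recognized by a finite automaton (DFA/NFA).
Regular expressions like {a}* define regular languages.

The other choices are not regular:
- {a^n b^n : n ≥ 0}: After pumping, the number of a's and b's become unequal
- {a^n b^m : n ≠ m, n,m ≥ 0}: After pumping a's, we can make n = m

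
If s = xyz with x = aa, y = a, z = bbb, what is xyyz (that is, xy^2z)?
aaaabbb

Given x = 'aa', y = 'a', z = 'bbb' and i = 2:

xy^2z = x + y·y·...·y (2 times) + z
       = 'aa' + 'a'^2 + 'bbb'
       = 'aa' + 'aa' + 'bbb'
       = 'aaaabbb'

The pumped string is 'aaaabbb' with length 7.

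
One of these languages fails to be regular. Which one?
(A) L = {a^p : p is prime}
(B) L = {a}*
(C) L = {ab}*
(A) {a^p : p is prime}

(A) L = {a^p : p is prime} is NOT regular.

The pumping lemma can be used to prove this:
After pumping, the length becomes composite

The other languages are regular because they can be recognized by finite automata.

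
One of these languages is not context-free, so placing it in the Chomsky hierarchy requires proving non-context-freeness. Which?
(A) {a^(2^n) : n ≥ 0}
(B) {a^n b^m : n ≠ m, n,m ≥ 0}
(A) {a^(2^n) : n ≥ 0}

(A) {a^(2^n) : n ≥ 0} requires the CFL pumping lemma.

- {a^n b^m : n ≠ m, n,m ≥ 0} is context-free (but not regular)
  • Can be shown non-regular with the regular pumping lemma
  • After pumping a's, we can make n = m

- {a^(2^n) : n ≥ 0} is NOT context-free
  • Requires the CFL pumping lemma to prove
  • Gaps between powers of 2 grow exponentially

The CFL pumping lemma is "stronger" in that it can prove non-membership
in the larger class of context-free languages.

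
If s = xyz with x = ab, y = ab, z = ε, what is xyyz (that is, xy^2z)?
ababab

Given x = 'ab', y = 'ab', z = '' and i = 2:

xy^2z = x + y·y·...·y (2 times) + z
       = 'ab' + 'ab'^2 + ''
       = 'ab' + 'abab' + ''
       = 'ababab'

The pumped string is 'ababab' with length 6.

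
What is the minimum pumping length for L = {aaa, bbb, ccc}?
p = 4

For a finite language L, the pumping lemma holds vacuously if p > max|s| for s ∈ L.

The longest string in L = {aaa, bbb, ccc} has length 3.
If p = 4, then no string s ∈ L has |s| ≥ p, so the condition is vacuously true.

The minimum pumping length is p = 4.

Why no smaller p works: for any p ≤ 3, the longest string s ∈ L has |s| = 3 ≥ p, so it would
have to be pumpable; but pumping up (i = 2, 3, ...) produces ever longer strings, which cannot all lie in the
finite language L. So the pumping property fails for every p ≤ 3.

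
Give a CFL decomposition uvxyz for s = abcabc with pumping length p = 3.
u='ab', v='c', x='a', y='b', z='c'

For s = abcabc with pumping length p = 3:

One valid decomposition:
- u = 'ab'
- v = 'c'
- x = 'a'
- y = 'b'
- z = 'c'

Verification:
- uvxyz = 'ab' + 'c' + 'a' + 'b' + 'c' = abcabc ✓
- |vxy| = |'cab'| = 3 ≤ 3 ✓
- |vy| = |'cb'| = 2 > 0 ✓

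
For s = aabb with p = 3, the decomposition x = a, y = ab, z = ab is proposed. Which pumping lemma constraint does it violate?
Violated: xyz = s

The decomposition x = a, y = ab, z = ab for s = aabb with p = 3
violates the constraint: xyz = s

xyz = 'a' + 'ab' + 'ab' = 'aabab' ≠ 'aabb' = s. The decomposition doesn't reconstruct s.

Pumping lemma constraints:
1. xyz = s (decomposition is valid)
2. |xy| ≤ p
3. |y| > 0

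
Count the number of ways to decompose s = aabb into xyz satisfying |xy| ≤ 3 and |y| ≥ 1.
6

For s = 'aabb' with pumping length p = 3:

Constraints: |xy| ≤ 3, |y| > 0

Valid decompositions (|xy| ≤ p, |y| ≥ 1):
  • x='', y='a', z='abb'
  • x='a', y='a', z='bb'
  • x='', y='aa', z='bb'
  • x='aa', y='b', z='b'
  • x='a', y='ab', z='b'
  • x='', y='aab', z='b'

Total count: 6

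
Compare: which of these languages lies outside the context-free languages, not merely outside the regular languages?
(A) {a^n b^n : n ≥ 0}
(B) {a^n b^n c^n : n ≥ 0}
(B) {a^n b^n c^n : n ≥ 0}

(B) {a^n b^n c^n : n ≥ 0} requires the CFL pumping lemma.

- {a^n b^n : n ≥ 0} is context-free (but not regular)
  • Can be shown non-regular with the regular pumping lemma
  • After pumping, the number of a's and b's become unequal

- {a^n b^n c^n : n ≥ 0} is NOT context-free
  • Requires the CFL pumping lemma to prove
  • Cannot maintain three equal counts simultaneously

The CFL pumping lemma is "stronger" in that it can prove non-membership
in the larger class of context-free languages.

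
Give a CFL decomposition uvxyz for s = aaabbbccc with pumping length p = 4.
u='aa', v='a', x='bb', y='b', z='ccc'

For s = aaabbbccc with pumping length p = 4:

One valid decomposition:
- u = 'aa'
- v = 'a'
- x = 'bb'
- y = 'b'
- z = 'ccc'

Verification:
- uvxyz = 'aa' + 'a' + 'bb' + 'b' + 'ccc' = aaabbbccc ✓
- |vxy| = |'abbb'| = 4 ≤ 4 ✓
- |vy| = |'ab'| = 2 > 0 ✓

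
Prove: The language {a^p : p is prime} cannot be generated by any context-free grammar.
Assume for contradiction that L is context-free, and let p ≥ 1 be the pumping length given by the pumping lemma for CFLs.
Choose a prime q with q ≥ p and let s = a^q. Then s ∈ L and |s| = q ≥ p.
By the CFL pumping lemma, s = uvxyz for some u, v, x, y, z with |vxy| ≤ p, |vy| ≥ 1, and uv^i xy^i z ∈ L for every i ≥ 0.
All symbols are a's, so only lengths matter: let k = |vy|, with 1 ≤ k ≤ p. Then |uv^i xy^i z| = q + (i − 1)k.

Take i = q + 1: the length is q + qk = q(k + 1).
Both factors satisfy q ≥ 2 and k + 1 ≥ 2, so q(k + 1) is composite and uv^(q+1) xy^(q+1) z ∉ L.

This contradicts the CFL pumping lemma, which requires uv^i xy^i z ∈ L for all i ≥ 0.
Hence L = {a^p : p is prime} is not context-free. ∎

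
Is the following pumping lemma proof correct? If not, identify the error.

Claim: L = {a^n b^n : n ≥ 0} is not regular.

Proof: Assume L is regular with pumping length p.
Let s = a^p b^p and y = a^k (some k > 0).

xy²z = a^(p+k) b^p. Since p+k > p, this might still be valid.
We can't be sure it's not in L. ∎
The proof is INCORRECT.

Error: The conclusion is wrong.
xy²z = a^(p+k) b^p is definitely NOT in L because the number of a's (p+k) ≠ number of b's (p).
The proof incorrectly doubts what is actually a valid contradiction.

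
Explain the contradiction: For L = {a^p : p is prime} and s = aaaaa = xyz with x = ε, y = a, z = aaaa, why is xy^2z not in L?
xy²z = aaaaaa ∉ L

Pumping with i = 2 replaces y = a by y² = aa:
- Original: s = xyz = aaaaa; aaaaa has length 5, which is prime, so it is in L
- Pumped: xy²z = ε · aa · aaaa = aaaaaa
- aaaaaa has length 6 = 2 × 3, which is not prime, so it is not in L

The pumping lemma would require xy²z ∈ L, so this decomposition yields a contradiction.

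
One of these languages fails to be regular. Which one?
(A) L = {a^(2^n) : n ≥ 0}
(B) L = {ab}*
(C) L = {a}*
(A) {a^(2^n) : n ≥ 0}

(A) L = {a^(2^n) : n ≥ 0} is NOT regular.

The pumping lemma can be used to prove this:
After pumping, length is no longer a power of 2

The other languages are regular because they can be recognized by finite automata.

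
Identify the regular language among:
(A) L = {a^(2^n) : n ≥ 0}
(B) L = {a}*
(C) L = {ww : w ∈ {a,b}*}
(B) {a}*

(B) L = {a}* is regular.

This can be recognized by a finite automaton (DFA/NFA).
Regular expressions like {a}* define regular languages.

The other choices are not regular:
- {ww : w ∈ {a,b}*}: After pumping, the two halves no longer match
- {a^(2^n) : n ≥ 0}: After pumping, length is no longer a power of 2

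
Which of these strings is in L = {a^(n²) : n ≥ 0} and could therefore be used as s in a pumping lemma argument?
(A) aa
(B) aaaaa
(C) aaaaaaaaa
(C) aaaaaaaaa

The pumping lemma is applied to a string s that lies in L, so first check membership of each option:
- (A) aa has length 2, strictly between 1² = 1 and 2² = 4, so it is not in L ✗
- (B) aaaaa has length 5, strictly between 2² = 4 and 3² = 9, so it is not in L ✗
- (C) aaaaaaaaa has length 9 = 3², a perfect square, so it is in L ✓

Only (C) aaaaaaaaa is in L, so it is the only candidate that could play the role of s.
(In a complete proof one picks s in terms of the pumping length p so that |s| ≥ p is guaranteed; a fixed string like aaaaaaaaa illustrates the shape of such an s.)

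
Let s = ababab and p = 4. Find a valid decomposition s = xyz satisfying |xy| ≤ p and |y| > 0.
x = 'aba', y = 'b', z = 'ab'

For s = ababab and p = 4, one valid decomposition is:
- x = 'aba' (length 3)
- y = 'b' (length 1)
- z = 'ab' (length 2)

Verification:
- xyz = 'aba' + 'b' + 'ab' = ababab ✓
- |xy| = 4 ≤ 4 ✓
- |y| = 1 > 0 ✓

All pumping lemma constraints are satisfied.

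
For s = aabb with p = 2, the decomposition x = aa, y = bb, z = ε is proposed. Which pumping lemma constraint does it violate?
Violated: |xy| ≤ p

The decomposition x = aa, y = bb, z = ε for s = aabb with p = 2
violates the constraint: |xy| ≤ p

|xy| = |aabb| = 4 > 2 = p. The decomposition puts too many characters in xy.

Pumping lemma constraints:
1. xyz = s (decomposition is valid)
2. |xy| ≤ p
3. |y| > 0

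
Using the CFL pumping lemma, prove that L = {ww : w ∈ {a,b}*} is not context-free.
Assume for contradiction that L is context-free, and let p ≥ 1 be the pumping length given by the pumping lemma for CFLs.
Choose s = a^p b^p a^p b^p. Then s ∈ L (take w = a^p b^p) and |s| = 4p ≥ p.
By the CFL pumping lemma, s = uvxyz for some u, v, x, y, z with |vxy| ≤ p, |vy| ≥ 1, and uv^i xy^i z ∈ L for every i ≥ 0.

Write s as four blocks A₁ B₁ A₂ B₂ with A₁ = A₂ = a^p and B₁ = B₂ = b^p. Since |vxy| ≤ p, the window vxy lies inside at most two adjacent blocks. Take i = 0 and let t = uxz, so |t| = 4p − |vy| with 1 ≤ |vy| ≤ p. If |t| is odd, t ∉ L immediately, so assume |vy| is even (hence |vy| ≥ 2) and |t|/2 = 2p − |vy|/2, which satisfies p ≤ |t|/2 ≤ 2p − 1.

Case 1 (vxy inside A₁B₁): t = a^(p−j) b^(p−l) a^p b^p with j + l = |vy|. The second half of t has length < 2p, so it is a suffix of the trailing a^p b^p and ends in b; the first half is a^(p−j) b^(p−l) a^((j+l)/2), which ends in a because (j+l)/2 ≥ 1. The halves differ, so t ∉ L.

Case 2 (vxy inside B₁A₂, straddling the middle): t = a^p b^(p−j) a^(p−l) b^p with j + l = |vy|. If t = ww, then w is a prefix of t of length ≥ p, so w begins with a^p; and w is a suffix of t of length ≥ p, so w ends with b^p. That forces |w| ≥ 2p, contradicting |w| = |t|/2 ≤ 2p − 1. So t ∉ L.

Case 3 (vxy inside A₂B₂): t = a^p b^p a^(p−j) b^(p−l) with j + l = |vy|. The first half of t is a prefix of a^p b^p, so it begins with a; the second half is b^((j+l)/2) a^(p−j) b^(p−l), which begins with b. The halves differ, so t ∉ L.

In every case uv⁰xy⁰z = uxz ∉ L.

This contradicts the CFL pumping lemma, which requires uv^i xy^i z ∈ L for all i ≥ 0.
Hence L = {ww : w ∈ {a,b}*} is not context-free. ∎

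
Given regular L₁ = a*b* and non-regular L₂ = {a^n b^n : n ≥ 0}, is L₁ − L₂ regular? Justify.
No — L₁ − L₂ is not regular.

a*b* − {a^n b^n} = {a^n b^m : n ≠ m}. If this were regular, then its complement intersected with a*b*, namely {a^n b^n : n ≥ 0}, would be regular too (closure under complement and intersection) — contradiction. So L₁ − L₂ is not regular.

Note that the bare facts "L₁ regular, L₂ non-regular" do not settle the question by themselves: the closure of regular languages under ∪, ∩, complement and difference applies only when BOTH operands are regular. With a non-regular operand the result can come out regular or non-regular depending on the specific languages, so one has to work out L₁ − L₂ for this particular pair, as above.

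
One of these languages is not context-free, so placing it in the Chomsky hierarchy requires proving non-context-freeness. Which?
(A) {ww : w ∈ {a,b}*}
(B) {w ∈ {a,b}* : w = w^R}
(A) {ww : w ∈ {a,b}*}

(A) {ww : w ∈ {a,b}*} requires the CFL pumping lemma.

- {w ∈ {a,b}* : w = w^R} is context-free (but not regular)
  • Can be shown non-regular with the regular pumping lemma
  • After pumping, the string is no longer symmetric

- {ww : w ∈ {a,b}*} is NOT context-free
  • Requires the CFL pumping lemma to prove
  • Cannot verify equality of two arbitrary substrings

The CFL pumping lemma is "stronger" in that it can prove non-membership
in the larger class of context-free languages.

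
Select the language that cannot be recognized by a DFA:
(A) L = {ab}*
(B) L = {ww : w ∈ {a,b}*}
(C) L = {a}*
(B) {ww : w ∈ {a,b}*}

(B) L = {ww : w ∈ {a,b}*} is NOT regular.

The pumping lemma can be used to prove this:
After pumping, the two halves no longer match

The other languages are regular because they can be recognized by finite automata.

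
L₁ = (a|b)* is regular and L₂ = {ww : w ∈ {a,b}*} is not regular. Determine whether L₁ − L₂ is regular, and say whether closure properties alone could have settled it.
No — L₁ − L₂ is not regular.

L₁ − L₂ is the complement of {ww} within {a,b}*. If it were regular, its complement {ww} would be regular as well (regular languages are closed under complement) — contradiction. So L₁ − L₂ is not regular.

Note that the bare facts "L₁ regular, L₂ non-regular" do not settle the question by themselves: the closure of regular languages under ∪, ∩, complement and difference applies only when BOTH operands are regular. With a non-regular operand the result can come out regular or non-regular depending on the specific languages, so one has to work out L₁ − L₂ for this particular pair, as above.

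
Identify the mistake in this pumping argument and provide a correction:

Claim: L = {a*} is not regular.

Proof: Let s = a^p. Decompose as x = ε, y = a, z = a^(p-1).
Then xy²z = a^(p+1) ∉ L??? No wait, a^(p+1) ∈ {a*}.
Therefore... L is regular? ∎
Error: The proof attempts to show a*  is not regular, but a* IS regular!

Correction: a* is a regular language (recognized by a simple DFA with one accepting state and self-loop on 'a'). The pumping lemma can only prove non-regularity, not regularity. For regular languages, pumping always works.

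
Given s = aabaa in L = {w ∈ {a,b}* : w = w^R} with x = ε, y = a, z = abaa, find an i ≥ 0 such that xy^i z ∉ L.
i = 0

xy⁰z = ε · ε · abaa = abaa; abaa reversed is aaba ≠ abaa, so it is not a palindrome and is not in L.
(Other choices also work, e.g. i = 2, 3; only i = 1 is guaranteed to stay in L since xy¹z = s.)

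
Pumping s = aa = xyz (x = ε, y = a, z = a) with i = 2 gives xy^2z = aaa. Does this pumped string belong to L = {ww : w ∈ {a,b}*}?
No

xy²z = ε · aa · a = aaa.
aaa has odd length 3, so it cannot be written as ww and is not in L.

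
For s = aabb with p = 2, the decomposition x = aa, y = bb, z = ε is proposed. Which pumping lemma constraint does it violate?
Violated: |xy| ≤ p

The decomposition x = aa, y = bb, z = ε for s = aabb with p = 2
violates the constraint: |xy| ≤ p

|xy| = |aabb| = 4 > 2 = p. The decomposition puts too many characters in xy.

Pumping lemma constraints:
1. xyz = s (decomposition is valid)
2. |xy| ≤ p
3. |y| > 0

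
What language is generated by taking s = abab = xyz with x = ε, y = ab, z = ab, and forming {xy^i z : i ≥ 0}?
{xy^i z : i ≥ 0} = {(ab)^(i+1) : i ≥ 0} = {ab, abab, ababab, ...}

With x = ε, y = ab, z = ab: Pumping 'ab' gives strings of alternating a's and b's.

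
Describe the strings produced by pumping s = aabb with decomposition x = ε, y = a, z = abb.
{xy^i z : i ≥ 0} = {a^(i+1) b^2 : i ≥ 0} = {abb, aabb, aaabb, ...}

With x = ε, y = a, z = abb: Starting with aabb and pumping the first 'a' (z = abb keeps the second 'a'), we get strings with i+1 a's followed by 2 b's for i = 0, 1, 2, ...; note bb is not produced because z always contributes one a.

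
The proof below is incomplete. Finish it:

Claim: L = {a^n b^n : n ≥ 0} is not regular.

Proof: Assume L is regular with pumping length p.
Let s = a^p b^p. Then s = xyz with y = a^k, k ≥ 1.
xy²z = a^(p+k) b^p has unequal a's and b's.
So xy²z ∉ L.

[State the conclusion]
This contradicts the pumping lemma for regular languages,
which guarantees xy^i z ∈ L for all i ≥ 0.

Since our assumption that L is regular leads to a contradiction,
we conclude that L = {a^n b^n : n ≥ 0} is NOT regular. ∎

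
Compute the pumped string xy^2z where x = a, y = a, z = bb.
aaabb

Given x = 'a', y = 'a', z = 'bb' and i = 2:

xy^2z = x + y·y·...·y (2 times) + z
       = 'a' + 'a'^2 + 'bb'
       = 'a' + 'aa' + 'bb'
       = 'aaabb'

The pumped string is 'aaabb' with length 5.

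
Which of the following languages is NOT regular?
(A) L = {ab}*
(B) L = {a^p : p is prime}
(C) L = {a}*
(B) {a^p : p is prime}

(B) L = {a^p : p is prime} is NOT regular.

The pumping lemma can be used to prove this:
After pumping, the length becomes composite

The other languages are regular because they can be recognized by finite automata.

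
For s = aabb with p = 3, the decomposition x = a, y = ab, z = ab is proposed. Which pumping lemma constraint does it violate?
Violated: xyz = s

The decomposition x = a, y = ab, z = ab for s = aabb with p = 3
violates the constraint: xyz = s

xyz = 'a' + 'ab' + 'ab' = 'aabab' ≠ 'aabb' = s. The decomposition doesn't reconstruct s.

Pumping lemma constraints:
1. xyz = s (decomposition is valid)
2. |xy| ≤ p
3. |y| > 0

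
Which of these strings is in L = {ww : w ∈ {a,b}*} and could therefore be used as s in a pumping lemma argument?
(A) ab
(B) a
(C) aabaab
(C) aabaab

The pumping lemma is applied to a string s that lies in L, so first check membership of each option:
- (A) ab has length 2; its halves are a and b, which differ, so it is not in L ✗
- (B) a has odd length 1, so it cannot be written as ww and is not in L ✗
- (C) aabaab splits into halves aab · aab, which are equal, so it is in L (w = aab) ✓

Only (C) aabaab is in L, so it is the only candidate that could play the role of s.
(In a complete proof one picks s in terms of the pumping length p so that |s| ≥ p is guaranteed; a fixed string like aabaab illustrates the shape of such an s.)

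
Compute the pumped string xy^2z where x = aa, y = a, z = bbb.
aaaabbb

Given x = 'aa', y = 'a', z = 'bbb' and i = 2:

xy^2z = x + y·y·...·y (2 times) + z
       = 'aa' + 'a'^2 + 'bbb'
       = 'aa' + 'aa' + 'bbb'
       = 'aaaabbb'

The pumped string is 'aaaabbb' with length 7.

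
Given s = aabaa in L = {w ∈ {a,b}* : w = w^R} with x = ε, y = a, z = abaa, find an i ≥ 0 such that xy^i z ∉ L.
i = 2

xy²z = ε · aa · abaa = aaabaa; aaabaa reversed is aabaaa ≠ aaabaa, so it is not a palindrome and is not in L.
(Other choices also work, e.g. i = 0, 3; only i = 1 is guaranteed to stay in L since xy¹z = s.)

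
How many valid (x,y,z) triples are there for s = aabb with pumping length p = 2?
3

For s = 'aabb' with pumping length p = 2:

Constraints: |xy| ≤ 2, |y| > 0

Valid decompositions (|xy| ≤ p, |y| ≥ 1):
  • x='', y='a', z='abb'
  • x='a', y='a', z='bb'
  • x='', y='aa', z='bb'

Total count: 3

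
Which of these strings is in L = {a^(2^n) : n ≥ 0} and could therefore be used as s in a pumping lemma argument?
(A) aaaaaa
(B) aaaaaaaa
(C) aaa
(B) aaaaaaaa

The pumping lemma is applied to a string s that lies in L, so first check membership of each option:
- (A) aaaaaa has length 6, strictly between 2^2 = 4 and 2^3 = 8, so it is not in L ✗
- (B) aaaaaaaa has length 8 = 2^3, so it is in L ✓
- (C) aaa has length 3, strictly between 2^1 = 2 and 2^2 = 4, so it is not in L ✗

Only (B) aaaaaaaa is in L, so it is the only candidate that could play the role of s.
(In a complete proof one picks s in terms of the pumping length p so that |s| ≥ p is guaranteed; a fixed string like aaaaaaaa illustrates the shape of such an s.)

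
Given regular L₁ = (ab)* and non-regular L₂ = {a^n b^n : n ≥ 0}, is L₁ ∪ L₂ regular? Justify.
No — L₁ ∪ L₂ is not regular.

Let U = (ab)* ∪ {a^n b^n}. If U were regular, then U ∩ aa*bb* would be regular (closure under intersection with a regular language). But (ab)* ∩ aa*bb* = {ab} and {a^n b^n} ∩ aa*bb* = {a^n b^n : n ≥ 1}, so U ∩ aa*bb* = {a^n b^n : n ≥ 1}, which is not regular. Hence U is not regular.

Note that the bare facts "L₁ regular, L₂ non-regular" do not settle the question by themselves: the closure of regular languages under ∪, ∩, complement and difference applies only when BOTH operands are regular. With a non-regular operand the result can come out regular or non-regular depending on the specific languages, so one has to work out L₁ ∪ L₂ for this particular pair, as above.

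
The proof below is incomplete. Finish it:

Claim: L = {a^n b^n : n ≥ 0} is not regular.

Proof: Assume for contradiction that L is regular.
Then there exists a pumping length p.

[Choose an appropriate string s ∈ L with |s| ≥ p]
s = a^p b^p

This string is in L (has equal a's and b's) and has length 2p ≥ p.
Any decomposition xyz with |xy| ≤ p means y consists only of a's,
so pumping will unbalance the counts.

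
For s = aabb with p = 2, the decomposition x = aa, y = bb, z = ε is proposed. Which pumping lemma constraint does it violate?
Violated: |xy| ≤ p

The decomposition x = aa, y = bb, z = ε for s = aabb with p = 2
violates the constraint: |xy| ≤ p

|xy| = |aabb| = 4 > 2 = p. The decomposition puts too many characters in xy.

Pumping lemma constraints:
1. xyz = s (decomposition is valid)
2. |xy| ≤ p
3. |y| > 0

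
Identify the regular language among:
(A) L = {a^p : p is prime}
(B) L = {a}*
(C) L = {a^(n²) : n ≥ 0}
(B) {a}*

(B) L = {a}* is regular.

This can be recognized by a finite automaton (DFA/NFA).
Regular expressions like {a}* define regular languages.

The other choices are not regular:
- {a^(n²) : n ≥ 0}: After pumping, length is no longer a perfect square
- {a^p : p is prime}: After pumping, the length becomes composite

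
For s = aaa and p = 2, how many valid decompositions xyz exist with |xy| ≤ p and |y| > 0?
3

For s = 'aaa' with pumping length p = 2:

Constraints: |xy| ≤ 2, |y| > 0

Valid decompositions (|xy| ≤ p, |y| ≥ 1):
  • x='', y='a', z='aa'
  • x='a', y='a', z='a'
  • x='', y='aa', z='a'

Total count: 3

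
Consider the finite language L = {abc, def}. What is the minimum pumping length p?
p = 4

For a finite language L, the pumping lemma holds vacuously if p > max|s| for s ∈ L.

The longest string in L = {abc, def} has length 3.
If p = 4, then no string s ∈ L has |s| ≥ p, so the condition is vacuously true.

The minimum pumping length is p = 4.

Why no smaller p works: for any p ≤ 3, the longest string s ∈ L has |s| = 3 ≥ p, so it would
have to be pumpable; but pumping up (i = 2, 3, ...) produces ever longer strings, which cannot all lie in the
finite language L. So the pumping property fails for every p ≤ 3.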